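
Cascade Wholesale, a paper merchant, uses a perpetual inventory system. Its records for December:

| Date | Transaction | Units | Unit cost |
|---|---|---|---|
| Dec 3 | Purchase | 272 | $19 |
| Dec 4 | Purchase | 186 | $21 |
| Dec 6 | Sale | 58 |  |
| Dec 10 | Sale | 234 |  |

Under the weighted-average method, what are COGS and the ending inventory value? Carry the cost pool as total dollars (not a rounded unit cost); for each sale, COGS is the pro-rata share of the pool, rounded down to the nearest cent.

COGS = $5,785.16; ending inventory = $3,288.84

After Dec 3: 272 on hand, pool $5,168.00 (≈ $19.0000 each)
After Dec 4: 458 on hand, pool $9,074.00 (≈ $19.8122 each)
Dec 6, sell 58: 58/458 × $9,074.00 → $1,149.10
Dec 10, sell 234: 234/400 × $7,924.90 → $4,636.06
Total COGS = $1,149.10 + $4,636.06 = $5,785.16
Ending inventory (cost pool remaining) = $3,288.84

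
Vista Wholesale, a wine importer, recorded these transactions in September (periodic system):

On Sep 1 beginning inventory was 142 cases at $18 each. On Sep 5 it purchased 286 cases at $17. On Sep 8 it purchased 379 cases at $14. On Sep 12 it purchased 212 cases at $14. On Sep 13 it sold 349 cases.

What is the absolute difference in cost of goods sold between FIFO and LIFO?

FIFO COGS: 142 @ $18 + 207 @ $17 = $6,075
LIFO COGS: 212 @ $14 + 137 @ $14 = $4,886
Difference = |$6,075 − $4,886| = $1,189

$1,189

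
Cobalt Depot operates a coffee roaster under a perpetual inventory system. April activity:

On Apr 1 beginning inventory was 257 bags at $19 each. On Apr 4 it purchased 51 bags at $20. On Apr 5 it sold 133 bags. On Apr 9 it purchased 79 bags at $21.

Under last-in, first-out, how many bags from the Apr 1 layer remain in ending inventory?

Apr 5, 133 sold [LIFO — newest first]: 51 @ $20 + 82 @ $19 = $2,578
Ending inventory: 175 @ $19 + 79 @ $21 = $4,984
Check: goods available $7,562 = COGS $2,578 + ending $4,984

175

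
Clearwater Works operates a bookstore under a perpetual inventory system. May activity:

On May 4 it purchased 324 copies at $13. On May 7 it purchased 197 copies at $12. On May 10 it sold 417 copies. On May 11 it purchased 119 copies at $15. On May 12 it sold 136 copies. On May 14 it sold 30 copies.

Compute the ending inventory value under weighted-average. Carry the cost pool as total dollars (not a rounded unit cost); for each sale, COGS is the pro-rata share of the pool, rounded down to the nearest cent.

Ending inventory = $791.79

After May 4: 324 on hand, pool $4,212.00 (≈ $13.0000 each)
After May 7: 521 on hand, pool $6,576.00 (≈ $12.6219 each)
May 10, sell 417: 417/521 × $6,576.00 → $5,263.32
After May 11: 223 on hand, pool $3,097.68 (≈ $13.8909 each)
May 12, sell 136: 136/223 × $3,097.68 → $1,889.16
May 14, sell 30: 30/87 × $1,208.52 → $416.73
Total COGS = $5,263.32 + $1,889.16 + $416.73 = $7,569.21
Ending inventory (cost pool remaining) = $791.79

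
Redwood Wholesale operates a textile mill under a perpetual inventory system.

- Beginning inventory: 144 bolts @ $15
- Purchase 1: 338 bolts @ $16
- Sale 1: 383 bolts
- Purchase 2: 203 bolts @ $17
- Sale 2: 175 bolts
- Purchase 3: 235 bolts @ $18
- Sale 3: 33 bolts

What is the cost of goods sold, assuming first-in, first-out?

COGS = $9,421

Sale 1 (383) [FIFO — oldest first]: 144 @ $15 + 239 @ $16 = $5,984
Sale 2 (175) [FIFO — oldest first]: 99 @ $16 + 76 @ $17 = $2,876
Sale 3 (33) [FIFO — oldest first]: 33 @ $17 = $561
Total COGS = $5,984 + $2,876 + $561 = $9,421
Ending inventory: 94 @ $17 + 235 @ $18 = $5,828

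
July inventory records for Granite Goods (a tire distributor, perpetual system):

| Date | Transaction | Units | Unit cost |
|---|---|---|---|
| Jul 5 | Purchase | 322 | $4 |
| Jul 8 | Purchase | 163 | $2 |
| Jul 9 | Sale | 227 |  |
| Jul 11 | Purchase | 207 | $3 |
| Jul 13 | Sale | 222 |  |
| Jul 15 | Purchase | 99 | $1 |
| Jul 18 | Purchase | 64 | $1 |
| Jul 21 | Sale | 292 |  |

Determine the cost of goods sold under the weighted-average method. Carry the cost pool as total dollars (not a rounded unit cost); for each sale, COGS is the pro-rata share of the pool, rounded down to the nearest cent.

After Jul 5: 322 on hand, pool $1,288.00 (≈ $4.0000 each)
After Jul 8: 485 on hand, pool $1,614.00 (≈ $3.3278 each)
Jul 9, sell 227: 227/485 × $1,614.00 → $755.41
After Jul 11: 465 on hand, pool $1,479.59 (≈ $3.1819 each)
Jul 13, sell 222: 222/465 × $1,479.59 → $706.38
After Jul 15: 342 on hand, pool $872.21 (≈ $2.5503 each)
After Jul 18: 406 on hand, pool $936.21 (≈ $2.3059 each)
Jul 21, sell 292: 292/406 × $936.21 → $673.33
Total COGS = $755.41 + $706.38 + $673.33 = $2,135.12
Ending inventory (cost pool remaining) = $262.88

COGS = $2,135.12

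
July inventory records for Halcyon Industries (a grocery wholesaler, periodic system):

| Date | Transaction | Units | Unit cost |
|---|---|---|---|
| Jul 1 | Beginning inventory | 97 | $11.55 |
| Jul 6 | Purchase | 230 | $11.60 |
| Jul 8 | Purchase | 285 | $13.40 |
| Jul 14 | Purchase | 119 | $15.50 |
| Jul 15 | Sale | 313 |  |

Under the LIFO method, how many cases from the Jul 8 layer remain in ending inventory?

Jul 15, 313 sold [LIFO — newest first]: 119 @ $15.50 + 194 @ $13.40 = $4,444.10
Ending inventory: 97 @ $11.55 + 230 @ $11.60 + 91 @ $13.40 = $5,007.75

91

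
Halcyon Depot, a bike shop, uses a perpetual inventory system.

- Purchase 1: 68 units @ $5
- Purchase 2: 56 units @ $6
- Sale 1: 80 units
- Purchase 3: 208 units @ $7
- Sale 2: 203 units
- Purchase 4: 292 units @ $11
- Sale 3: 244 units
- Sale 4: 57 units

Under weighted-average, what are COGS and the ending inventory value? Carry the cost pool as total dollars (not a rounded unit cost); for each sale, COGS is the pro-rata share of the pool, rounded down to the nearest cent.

After Purchase 1: 68 on hand, pool $340.00 (≈ $5.0000 each)
After Purchase 2: 124 on hand, pool $676.00 (≈ $5.4516 each)
Sale 1, sell 80: 80/124 × $676.00 → $436.12
After Purchase 3: 252 on hand, pool $1,695.88 (≈ $6.7297 each)
Sale 2, sell 203: 203/252 × $1,695.88 → $1,366.12
After Purchase 4: 341 on hand, pool $3,541.76 (≈ $10.3864 each)
Sale 3, sell 244: 244/341 × $3,541.76 → $2,534.27
Sale 4, sell 57: 57/97 × $1,007.49 → $592.03
Total COGS = $436.12 + $1,366.12 + $2,534.27 + $592.03 = $4,928.54
Ending inventory (cost pool remaining) = $415.46

COGS = $4,928.54; ending inventory = $415.46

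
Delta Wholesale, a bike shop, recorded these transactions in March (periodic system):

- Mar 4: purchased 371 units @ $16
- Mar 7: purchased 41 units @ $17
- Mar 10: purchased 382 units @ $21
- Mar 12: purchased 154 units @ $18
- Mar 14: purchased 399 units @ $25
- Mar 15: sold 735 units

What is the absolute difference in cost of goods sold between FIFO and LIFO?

$3,153

FIFO COGS: 371 @ $16 + 41 @ $17 + 323 @ $21 = $13,416
LIFO COGS: 399 @ $25 + 154 @ $18 + 182 @ $21 = $16,569
Difference = |$13,416 − $16,569| = $3,153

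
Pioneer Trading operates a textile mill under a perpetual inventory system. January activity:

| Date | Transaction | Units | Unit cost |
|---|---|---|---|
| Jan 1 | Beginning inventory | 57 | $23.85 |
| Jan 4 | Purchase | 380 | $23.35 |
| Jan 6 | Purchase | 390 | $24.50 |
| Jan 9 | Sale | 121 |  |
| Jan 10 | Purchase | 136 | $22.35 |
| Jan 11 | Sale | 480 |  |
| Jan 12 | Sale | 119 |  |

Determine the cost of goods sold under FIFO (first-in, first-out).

Jan 9, 121 sold [FIFO — oldest first]: 57 @ $23.85 + 64 @ $23.35 = $2,853.85
Jan 11, 480 sold [FIFO — oldest first]: 316 @ $23.35 + 164 @ $24.50 = $11,396.60
Jan 12, 119 sold [FIFO — oldest first]: 119 @ $24.50 = $2,915.50
Total COGS = $2,853.85 + $11,396.60 + $2,915.50 = $17,165.95
Ending inventory: 107 @ $24.50 + 136 @ $22.35 = $5,661.10

COGS = $17,165.95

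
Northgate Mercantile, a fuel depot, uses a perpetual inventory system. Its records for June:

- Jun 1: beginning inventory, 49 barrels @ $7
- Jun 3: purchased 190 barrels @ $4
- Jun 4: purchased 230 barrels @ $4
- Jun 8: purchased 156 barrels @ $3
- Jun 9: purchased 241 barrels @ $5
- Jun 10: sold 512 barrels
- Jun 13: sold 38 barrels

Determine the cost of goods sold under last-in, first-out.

COGS = $2,285

Jun 10, 512 sold [LIFO — newest first]: 241 @ $5 + 156 @ $3 + 115 @ $4 = $2,133
Jun 13, 38 sold [LIFO — newest first]: 38 @ $4 = $152
Total COGS = $2,133 + $152 = $2,285
Ending inventory: 49 @ $7 + 190 @ $4 + 77 @ $4 = $1,411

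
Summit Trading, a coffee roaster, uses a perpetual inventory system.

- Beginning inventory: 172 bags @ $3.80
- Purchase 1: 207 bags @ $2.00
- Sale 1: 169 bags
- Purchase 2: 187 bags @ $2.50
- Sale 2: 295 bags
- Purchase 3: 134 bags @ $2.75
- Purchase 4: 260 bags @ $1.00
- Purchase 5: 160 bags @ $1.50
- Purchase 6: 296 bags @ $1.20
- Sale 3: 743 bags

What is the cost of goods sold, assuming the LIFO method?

Sale 1 (169) [LIFO — newest first]: 169 @ $2.00 = $338.00
Sale 2 (295) [LIFO — newest first]: 187 @ $2.50 + 38 @ $2.00 + 70 @ $3.80 = $809.50
Sale 3 (743) [LIFO — newest first]: 296 @ $1.20 + 160 @ $1.50 + 260 @ $1.00 + 27 @ $2.75 = $929.45
Total COGS = $338.00 + $809.50 + $929.45 = $2,076.95
Ending inventory: 102 @ $3.80 + 107 @ $2.75 = $681.85

COGS = $2,076.95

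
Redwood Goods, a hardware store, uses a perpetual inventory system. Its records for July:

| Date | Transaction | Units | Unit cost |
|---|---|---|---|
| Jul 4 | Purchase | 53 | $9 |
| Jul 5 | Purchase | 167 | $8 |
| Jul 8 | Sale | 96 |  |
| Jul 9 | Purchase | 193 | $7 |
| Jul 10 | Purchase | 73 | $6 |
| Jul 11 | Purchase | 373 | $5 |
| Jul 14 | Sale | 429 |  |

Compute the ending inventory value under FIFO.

Ending inventory = $1,670

Jul 8, 96 sold [FIFO — oldest first]: 53 @ $9 + 43 @ $8 = $821
Jul 14, 429 sold [FIFO — oldest first]: 124 @ $8 + 193 @ $7 + 73 @ $6 + 39 @ $5 = $2,976
Total COGS = $821 + $2,976 = $3,797
Ending inventory: 334 @ $5 = $1,670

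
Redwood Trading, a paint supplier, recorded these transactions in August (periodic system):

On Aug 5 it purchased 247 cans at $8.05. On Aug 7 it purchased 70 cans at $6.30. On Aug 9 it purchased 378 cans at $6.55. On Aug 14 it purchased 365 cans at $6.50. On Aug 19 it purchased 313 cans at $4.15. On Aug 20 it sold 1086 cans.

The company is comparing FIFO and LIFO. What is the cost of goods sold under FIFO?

COGS = $7,385.65

FIFO COGS: 247 @ $8.05 + 70 @ $6.30 + 378 @ $6.55 + 365 @ $6.50 + 26 @ $4.15 = $7,385.65
LIFO COGS: 313 @ $4.15 + 365 @ $6.50 + 378 @ $6.55 + 30 @ $6.30 = $6,336.35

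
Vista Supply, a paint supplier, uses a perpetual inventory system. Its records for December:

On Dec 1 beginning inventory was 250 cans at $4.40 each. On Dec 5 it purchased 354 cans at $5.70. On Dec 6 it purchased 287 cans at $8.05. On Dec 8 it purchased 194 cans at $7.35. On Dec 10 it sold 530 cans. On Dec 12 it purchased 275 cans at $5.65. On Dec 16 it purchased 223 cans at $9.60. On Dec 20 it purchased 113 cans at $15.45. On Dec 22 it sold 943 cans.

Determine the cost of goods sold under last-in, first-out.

Dec 10, 530 sold [LIFO — newest first]: 194 @ $7.35 + 287 @ $8.05 + 49 @ $5.70 = $4,015.55
Dec 22, 943 sold [LIFO — newest first]: 113 @ $15.45 + 223 @ $9.60 + 275 @ $5.65 + 305 @ $5.70 + 27 @ $4.40 = $7,297.70
Total COGS = $4,015.55 + $7,297.70 = $11,313.25
Ending inventory: 223 @ $4.40 = $981.20
Check: goods available $12,294.45 = COGS $11,313.25 + ending $981.20

COGS = $11,313.25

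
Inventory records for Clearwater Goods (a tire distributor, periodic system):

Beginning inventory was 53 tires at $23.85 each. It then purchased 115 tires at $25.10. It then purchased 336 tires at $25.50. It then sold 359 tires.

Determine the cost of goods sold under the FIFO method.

Sale 1 (359) [FIFO — oldest first]: 53 @ $23.85 + 115 @ $25.10 + 191 @ $25.50 = $9,021.05
Ending inventory: 145 @ $25.50 = $3,697.50

COGS = $9,021.05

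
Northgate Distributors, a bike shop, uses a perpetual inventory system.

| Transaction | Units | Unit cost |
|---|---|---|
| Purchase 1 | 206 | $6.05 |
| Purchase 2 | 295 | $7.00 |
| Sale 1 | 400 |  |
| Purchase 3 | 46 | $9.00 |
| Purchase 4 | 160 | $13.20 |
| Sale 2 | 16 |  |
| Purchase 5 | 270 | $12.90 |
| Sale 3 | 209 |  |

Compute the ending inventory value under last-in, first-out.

Ending inventory = $3,712.75

Sale 1 (400) [LIFO — newest first]: 295 @ $7.00 + 105 @ $6.05 = $2,700.25
Sale 2 (16) [LIFO — newest first]: 16 @ $13.20 = $211.20
Sale 3 (209) [LIFO — newest first]: 209 @ $12.90 = $2,696.10
Total COGS = $2,700.25 + $211.20 + $2,696.10 = $5,607.55
Ending inventory: 101 @ $6.05 + 46 @ $9.00 + 144 @ $13.20 + 61 @ $12.90 = $3,712.75
Check: goods available $9,320.30 = COGS $5,607.55 + ending $3,712.75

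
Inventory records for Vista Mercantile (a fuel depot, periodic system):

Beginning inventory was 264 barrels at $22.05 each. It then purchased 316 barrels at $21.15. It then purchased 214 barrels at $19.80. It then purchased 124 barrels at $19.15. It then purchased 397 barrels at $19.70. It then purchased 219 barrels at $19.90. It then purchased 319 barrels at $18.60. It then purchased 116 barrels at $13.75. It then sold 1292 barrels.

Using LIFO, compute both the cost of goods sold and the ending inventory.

Sale 1 (1292) [LIFO — newest first]: 116 @ $13.75 + 319 @ $18.60 + 219 @ $19.90 + 397 @ $19.70 + 124 @ $19.15 + 117 @ $19.80 = $24,398.60
Ending inventory: 264 @ $22.05 + 316 @ $21.15 + 97 @ $19.80 = $14,425.20
Check: goods available $38,823.80 = COGS $24,398.60 + ending $14,425.20

COGS = $24,398.60; ending inventory = $14,425.20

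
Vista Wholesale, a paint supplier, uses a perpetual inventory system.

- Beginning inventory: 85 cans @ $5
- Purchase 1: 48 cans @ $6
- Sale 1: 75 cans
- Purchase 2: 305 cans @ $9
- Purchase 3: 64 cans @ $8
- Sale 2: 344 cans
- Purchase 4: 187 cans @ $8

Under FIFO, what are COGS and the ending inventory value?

Sale 1 (75) [FIFO — oldest first]: 75 @ $5 = $375
Sale 2 (344) [FIFO — oldest first]: 10 @ $5 + 48 @ $6 + 286 @ $9 = $2,912
Total COGS = $375 + $2,912 = $3,287
Ending inventory: 19 @ $9 + 64 @ $8 + 187 @ $8 = $2,179

COGS = $3,287; ending inventory = $2,179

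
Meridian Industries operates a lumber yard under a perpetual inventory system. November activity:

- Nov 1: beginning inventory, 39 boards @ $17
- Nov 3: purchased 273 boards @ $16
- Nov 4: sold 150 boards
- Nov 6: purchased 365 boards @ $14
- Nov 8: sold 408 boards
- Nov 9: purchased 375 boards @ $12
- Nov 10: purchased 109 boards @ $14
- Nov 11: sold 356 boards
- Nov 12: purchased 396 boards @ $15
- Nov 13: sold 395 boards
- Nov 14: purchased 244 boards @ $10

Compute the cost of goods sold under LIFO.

COGS = $18,613

Nov 4, 150 sold [LIFO — newest first]: 150 @ $16 = $2,400
Nov 8, 408 sold [LIFO — newest first]: 365 @ $14 + 43 @ $16 = $5,798
Nov 11, 356 sold [LIFO — newest first]: 109 @ $14 + 247 @ $12 = $4,490
Nov 13, 395 sold [LIFO — newest first]: 395 @ $15 = $5,925
Total COGS = $2,400 + $5,798 + $4,490 + $5,925 = $18,613
Ending inventory: 39 @ $17 + 80 @ $16 + 128 @ $12 + 1 @ $15 + 244 @ $10 = $5,934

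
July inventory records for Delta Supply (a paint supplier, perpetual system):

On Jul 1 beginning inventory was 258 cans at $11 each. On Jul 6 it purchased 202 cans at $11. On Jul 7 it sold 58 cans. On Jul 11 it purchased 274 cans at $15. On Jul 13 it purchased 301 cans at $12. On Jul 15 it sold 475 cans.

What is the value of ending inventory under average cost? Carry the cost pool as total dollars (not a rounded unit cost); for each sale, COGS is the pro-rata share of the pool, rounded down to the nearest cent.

After Jul 1: 258 on hand, pool $2,838.00 (≈ $11.0000 each)
After Jul 6: 460 on hand, pool $5,060.00 (≈ $11.0000 each)
Jul 7, sell 58: 58/460 × $5,060.00 → $638.00
After Jul 11: 676 on hand, pool $8,532.00 (≈ $12.6213 each)
After Jul 13: 977 on hand, pool $12,144.00 (≈ $12.4299 each)
Jul 15, sell 475: 475/977 × $12,144.00 → $5,904.19
Total COGS = $638.00 + $5,904.19 = $6,542.19
Ending inventory (cost pool remaining) = $6,239.81

Ending inventory = $6,239.81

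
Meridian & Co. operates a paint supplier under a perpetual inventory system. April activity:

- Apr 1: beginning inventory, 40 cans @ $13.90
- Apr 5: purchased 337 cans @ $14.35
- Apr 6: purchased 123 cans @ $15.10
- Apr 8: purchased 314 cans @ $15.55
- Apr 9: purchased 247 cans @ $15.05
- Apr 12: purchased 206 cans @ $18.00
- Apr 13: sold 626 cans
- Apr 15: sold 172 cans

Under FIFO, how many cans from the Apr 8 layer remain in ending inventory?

16

Apr 13, 626 sold [FIFO — oldest first]: 40 @ $13.90 + 337 @ $14.35 + 123 @ $15.10 + 126 @ $15.55 = $9,208.55
Apr 15, 172 sold [FIFO — oldest first]: 172 @ $15.55 = $2,674.60
Total COGS = $9,208.55 + $2,674.60 = $11,883.15
Ending inventory: 16 @ $15.55 + 247 @ $15.05 + 206 @ $18.00 = $7,674.15
Check: goods available $19,557.30 = COGS $11,883.15 + ending $7,674.15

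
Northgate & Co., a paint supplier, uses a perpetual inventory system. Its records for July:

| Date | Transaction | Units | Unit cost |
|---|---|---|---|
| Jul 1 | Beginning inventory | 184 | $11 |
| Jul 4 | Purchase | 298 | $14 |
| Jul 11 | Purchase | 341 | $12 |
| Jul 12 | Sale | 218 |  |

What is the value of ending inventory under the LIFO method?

Ending inventory = $7,672

Jul 12, 218 sold [LIFO — newest first]: 218 @ $12 = $2,616
Ending inventory: 184 @ $11 + 298 @ $14 + 123 @ $12 = $7,672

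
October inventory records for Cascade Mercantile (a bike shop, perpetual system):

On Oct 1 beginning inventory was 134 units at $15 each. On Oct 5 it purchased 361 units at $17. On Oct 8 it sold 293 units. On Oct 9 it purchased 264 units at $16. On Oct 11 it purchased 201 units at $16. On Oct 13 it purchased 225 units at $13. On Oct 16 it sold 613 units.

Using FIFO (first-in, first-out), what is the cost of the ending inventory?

Ending inventory = $3,789

Oct 8, 293 sold [FIFO — oldest first]: 134 @ $15 + 159 @ $17 = $4,713
Oct 16, 613 sold [FIFO — oldest first]: 202 @ $17 + 264 @ $16 + 147 @ $16 = $10,010
Total COGS = $4,713 + $10,010 = $14,723
Ending inventory: 54 @ $16 + 225 @ $13 = $3,789
Check: goods available $18,512 = COGS $14,723 + ending $3,789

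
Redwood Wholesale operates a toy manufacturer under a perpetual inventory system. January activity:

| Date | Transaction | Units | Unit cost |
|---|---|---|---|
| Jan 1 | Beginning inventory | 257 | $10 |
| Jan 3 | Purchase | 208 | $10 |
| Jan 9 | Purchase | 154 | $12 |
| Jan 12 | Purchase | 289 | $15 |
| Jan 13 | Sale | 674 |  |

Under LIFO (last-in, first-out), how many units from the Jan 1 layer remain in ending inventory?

Jan 13, 674 sold [LIFO — newest first]: 289 @ $15 + 154 @ $12 + 208 @ $10 + 23 @ $10 = $8,493
Ending inventory: 234 @ $10 = $2,340
Check: goods available $10,833 = COGS $8,493 + ending $2,340

234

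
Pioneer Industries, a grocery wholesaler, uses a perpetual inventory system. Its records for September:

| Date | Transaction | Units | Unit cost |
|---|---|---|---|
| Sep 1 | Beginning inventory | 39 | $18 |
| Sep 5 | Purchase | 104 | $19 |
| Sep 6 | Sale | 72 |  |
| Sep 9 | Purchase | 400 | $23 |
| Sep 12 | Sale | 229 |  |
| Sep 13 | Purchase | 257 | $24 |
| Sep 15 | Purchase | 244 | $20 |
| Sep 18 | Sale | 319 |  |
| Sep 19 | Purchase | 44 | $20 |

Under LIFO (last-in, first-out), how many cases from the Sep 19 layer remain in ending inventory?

Sep 6, 72 sold [LIFO — newest first]: 72 @ $19 = $1,368
Sep 12, 229 sold [LIFO — newest first]: 229 @ $23 = $5,267
Sep 18, 319 sold [LIFO — newest first]: 244 @ $20 + 75 @ $24 = $6,680
Total COGS = $1,368 + $5,267 + $6,680 = $13,315
Ending inventory: 39 @ $18 + 32 @ $19 + 171 @ $23 + 182 @ $24 + 44 @ $20 = $10,491
Check: goods available $23,806 = COGS $13,315 + ending $10,491

44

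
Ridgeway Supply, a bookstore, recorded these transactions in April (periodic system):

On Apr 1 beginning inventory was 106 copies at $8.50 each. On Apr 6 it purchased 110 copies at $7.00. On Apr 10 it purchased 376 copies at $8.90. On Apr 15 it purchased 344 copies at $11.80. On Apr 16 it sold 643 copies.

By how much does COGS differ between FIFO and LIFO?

FIFO COGS: 106 @ $8.50 + 110 @ $7.00 + 376 @ $8.90 + 51 @ $11.80 = $5,619.20
LIFO COGS: 344 @ $11.80 + 299 @ $8.90 = $6,720.30
Difference = |$5,619.20 − $6,720.30| = $1,101.10

$1,101.10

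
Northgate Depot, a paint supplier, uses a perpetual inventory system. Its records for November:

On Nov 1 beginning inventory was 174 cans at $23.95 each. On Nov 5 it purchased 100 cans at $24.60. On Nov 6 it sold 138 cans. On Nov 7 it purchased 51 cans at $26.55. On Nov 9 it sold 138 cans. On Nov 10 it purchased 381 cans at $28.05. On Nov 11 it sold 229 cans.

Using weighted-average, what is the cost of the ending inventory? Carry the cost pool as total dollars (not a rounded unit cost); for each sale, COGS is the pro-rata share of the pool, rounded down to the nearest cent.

Ending inventory = $5,564.34

After Nov 1: 174 on hand, pool $4,167.30 (≈ $23.9500 each)
After Nov 5: 274 on hand, pool $6,627.30 (≈ $24.1872 each)
Nov 6, sell 138: 138/274 × $6,627.30 → $3,337.83
After Nov 7: 187 on hand, pool $4,643.52 (≈ $24.8317 each)
Nov 9, sell 138: 138/187 × $4,643.52 → $3,426.76
After Nov 10: 430 on hand, pool $11,903.81 (≈ $27.6833 each)
Nov 11, sell 229: 229/430 × $11,903.81 → $6,339.47
Total COGS = $3,337.83 + $3,426.76 + $6,339.47 = $13,104.06
Ending inventory (cost pool remaining) = $5,564.34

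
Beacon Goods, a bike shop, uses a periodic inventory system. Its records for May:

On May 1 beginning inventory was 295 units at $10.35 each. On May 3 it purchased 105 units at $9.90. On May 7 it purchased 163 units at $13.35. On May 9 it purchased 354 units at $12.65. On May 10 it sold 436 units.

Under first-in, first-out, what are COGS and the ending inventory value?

COGS = $4,573.35; ending inventory = $6,173.55

May 10, 436 sold [FIFO — oldest first]: 295 @ $10.35 + 105 @ $9.90 + 36 @ $13.35 = $4,573.35
Ending inventory: 127 @ $13.35 + 354 @ $12.65 = $6,173.55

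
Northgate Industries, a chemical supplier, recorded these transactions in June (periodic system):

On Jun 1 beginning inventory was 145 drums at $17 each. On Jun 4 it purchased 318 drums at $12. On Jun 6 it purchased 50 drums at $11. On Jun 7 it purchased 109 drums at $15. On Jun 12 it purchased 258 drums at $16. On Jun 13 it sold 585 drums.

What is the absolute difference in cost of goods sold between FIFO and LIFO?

FIFO COGS: 145 @ $17 + 318 @ $12 + 50 @ $11 + 72 @ $15 = $7,911
LIFO COGS: 258 @ $16 + 109 @ $15 + 50 @ $11 + 168 @ $12 = $8,329
Difference = |$7,911 − $8,329| = $418

$418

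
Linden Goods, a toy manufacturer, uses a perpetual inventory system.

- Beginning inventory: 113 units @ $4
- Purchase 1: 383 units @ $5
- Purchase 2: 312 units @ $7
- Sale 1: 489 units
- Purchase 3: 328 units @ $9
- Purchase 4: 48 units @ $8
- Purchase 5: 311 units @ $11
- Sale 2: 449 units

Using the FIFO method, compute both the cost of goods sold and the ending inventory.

Sale 1 (489) [FIFO — oldest first]: 113 @ $4 + 376 @ $5 = $2,332
Sale 2 (449) [FIFO — oldest first]: 7 @ $5 + 312 @ $7 + 130 @ $9 = $3,389
Total COGS = $2,332 + $3,389 = $5,721
Ending inventory: 198 @ $9 + 48 @ $8 + 311 @ $11 = $5,587

COGS = $5,721; ending inventory = $5,587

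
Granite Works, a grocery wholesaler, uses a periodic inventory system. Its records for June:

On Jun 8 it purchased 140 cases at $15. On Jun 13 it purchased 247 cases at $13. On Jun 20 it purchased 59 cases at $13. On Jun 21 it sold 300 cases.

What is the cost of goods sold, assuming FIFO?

COGS = $4,180

Jun 21, 300 sold [FIFO — oldest first]: 140 @ $15 + 160 @ $13 = $4,180
Ending inventory: 87 @ $13 + 59 @ $13 = $1,898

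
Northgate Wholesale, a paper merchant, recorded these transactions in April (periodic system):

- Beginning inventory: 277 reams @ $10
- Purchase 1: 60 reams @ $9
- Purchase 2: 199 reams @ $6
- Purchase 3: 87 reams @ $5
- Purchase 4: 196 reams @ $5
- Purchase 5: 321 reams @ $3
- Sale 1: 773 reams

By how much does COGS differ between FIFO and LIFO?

FIFO COGS: 277 @ $10 + 60 @ $9 + 199 @ $6 + 87 @ $5 + 150 @ $5 = $5,689
LIFO COGS: 321 @ $3 + 196 @ $5 + 87 @ $5 + 169 @ $6 = $3,392
Difference = |$5,689 − $3,392| = $2,297

$2,297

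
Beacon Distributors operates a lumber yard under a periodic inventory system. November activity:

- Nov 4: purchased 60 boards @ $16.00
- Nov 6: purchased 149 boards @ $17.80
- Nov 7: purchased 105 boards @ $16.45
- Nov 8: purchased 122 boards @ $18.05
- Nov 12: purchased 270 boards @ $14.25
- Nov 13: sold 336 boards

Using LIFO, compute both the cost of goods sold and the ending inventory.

Nov 13, 336 sold [LIFO — newest first]: 270 @ $14.25 + 66 @ $18.05 = $5,038.80
Ending inventory: 60 @ $16.00 + 149 @ $17.80 + 105 @ $16.45 + 56 @ $18.05 = $6,350.25

COGS = $5,038.80; ending inventory = $6,350.25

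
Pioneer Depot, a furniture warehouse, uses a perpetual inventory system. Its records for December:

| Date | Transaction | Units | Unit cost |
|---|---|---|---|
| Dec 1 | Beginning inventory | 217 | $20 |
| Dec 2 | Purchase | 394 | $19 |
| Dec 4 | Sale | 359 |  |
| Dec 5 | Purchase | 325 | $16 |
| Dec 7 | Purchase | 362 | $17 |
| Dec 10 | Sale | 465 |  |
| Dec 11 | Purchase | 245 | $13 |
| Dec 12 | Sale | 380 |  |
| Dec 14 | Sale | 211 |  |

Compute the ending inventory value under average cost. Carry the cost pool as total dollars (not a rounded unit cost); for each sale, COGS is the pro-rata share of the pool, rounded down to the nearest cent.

After Dec 1: 217 on hand, pool $4,340.00 (≈ $20.0000 each)
After Dec 2: 611 on hand, pool $11,826.00 (≈ $19.3552 each)
Dec 4, sell 359: 359/611 × $11,826.00 → $6,948.50
After Dec 5: 577 on hand, pool $10,077.50 (≈ $17.4653 each)
After Dec 7: 939 on hand, pool $16,231.50 (≈ $17.2859 each)
Dec 10, sell 465: 465/939 × $16,231.50 → $8,037.96
After Dec 11: 719 on hand, pool $11,378.54 (≈ $15.8255 each)
Dec 12, sell 380: 380/719 × $11,378.54 → $6,013.69
Dec 14, sell 211: 211/339 × $5,364.85 → $3,339.18
Total COGS = $6,948.50 + $8,037.96 + $6,013.69 + $3,339.18 = $24,339.33
Ending inventory (cost pool remaining) = $2,025.67
Check: goods available $26,365.00 = COGS $24,339.33 + ending $2,025.67

Ending inventory = $2,025.67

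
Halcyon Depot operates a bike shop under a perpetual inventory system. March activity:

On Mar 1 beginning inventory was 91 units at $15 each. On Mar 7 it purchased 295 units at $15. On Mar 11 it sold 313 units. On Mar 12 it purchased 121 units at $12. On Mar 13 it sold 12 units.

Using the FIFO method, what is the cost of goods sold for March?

Mar 11, 313 sold [FIFO — oldest first]: 91 @ $15 + 222 @ $15 = $4,695
Mar 13, 12 sold [FIFO — oldest first]: 12 @ $15 = $180
Total COGS = $4,695 + $180 = $4,875
Ending inventory: 61 @ $15 + 121 @ $12 = $2,367

COGS = $4,875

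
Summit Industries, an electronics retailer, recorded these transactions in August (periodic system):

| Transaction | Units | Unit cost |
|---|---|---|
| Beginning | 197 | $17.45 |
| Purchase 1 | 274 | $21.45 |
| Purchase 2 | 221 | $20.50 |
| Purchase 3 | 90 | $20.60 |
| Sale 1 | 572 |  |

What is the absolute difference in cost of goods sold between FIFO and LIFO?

FIFO COGS: 197 @ $17.45 + 274 @ $21.45 + 101 @ $20.50 = $11,385.45
LIFO COGS: 90 @ $20.60 + 221 @ $20.50 + 261 @ $21.45 = $11,982.95
Difference = |$11,385.45 − $11,982.95| = $597.50

$597.50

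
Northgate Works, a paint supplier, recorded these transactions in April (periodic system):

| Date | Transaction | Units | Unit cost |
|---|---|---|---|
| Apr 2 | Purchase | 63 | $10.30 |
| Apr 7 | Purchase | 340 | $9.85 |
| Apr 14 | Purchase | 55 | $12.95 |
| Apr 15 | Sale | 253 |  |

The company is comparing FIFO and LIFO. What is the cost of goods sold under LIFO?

FIFO COGS: 63 @ $10.30 + 190 @ $9.85 = $2,520.40
LIFO COGS: 55 @ $12.95 + 198 @ $9.85 = $2,662.55

COGS = $2,662.55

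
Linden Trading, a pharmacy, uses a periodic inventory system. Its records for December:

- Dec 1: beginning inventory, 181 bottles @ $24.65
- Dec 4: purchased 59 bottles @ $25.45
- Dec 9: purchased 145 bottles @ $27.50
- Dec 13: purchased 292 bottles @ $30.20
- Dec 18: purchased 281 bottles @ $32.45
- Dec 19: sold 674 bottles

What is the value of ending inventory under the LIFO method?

Dec 19, 674 sold [LIFO — newest first]: 281 @ $32.45 + 292 @ $30.20 + 101 @ $27.50 = $20,714.35
Ending inventory: 181 @ $24.65 + 59 @ $25.45 + 44 @ $27.50 = $7,173.20
Check: goods available $27,887.55 = COGS $20,714.35 + ending $7,173.20

Ending inventory = $7,173.20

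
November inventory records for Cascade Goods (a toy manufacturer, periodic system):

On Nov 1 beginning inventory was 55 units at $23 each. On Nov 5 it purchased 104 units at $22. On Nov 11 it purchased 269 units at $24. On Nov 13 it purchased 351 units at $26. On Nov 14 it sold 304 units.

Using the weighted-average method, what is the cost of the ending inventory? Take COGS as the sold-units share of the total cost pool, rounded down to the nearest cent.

Ending inventory = $11,667.69

Nov 14, sell 304: 304/779 × $19,135.00 → $7,467.31
Ending inventory (cost pool remaining) = $11,667.69
Check: goods available $19,135.00 = COGS $7,467.31 + ending $11,667.69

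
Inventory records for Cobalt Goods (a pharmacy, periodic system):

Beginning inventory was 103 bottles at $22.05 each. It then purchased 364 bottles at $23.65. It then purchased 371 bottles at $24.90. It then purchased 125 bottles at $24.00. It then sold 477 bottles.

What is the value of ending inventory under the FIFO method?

Sale 1 (477) [FIFO — oldest first]: 103 @ $22.05 + 364 @ $23.65 + 10 @ $24.90 = $11,128.75
Ending inventory: 361 @ $24.90 + 125 @ $24.00 = $11,988.90

Ending inventory = $11,988.90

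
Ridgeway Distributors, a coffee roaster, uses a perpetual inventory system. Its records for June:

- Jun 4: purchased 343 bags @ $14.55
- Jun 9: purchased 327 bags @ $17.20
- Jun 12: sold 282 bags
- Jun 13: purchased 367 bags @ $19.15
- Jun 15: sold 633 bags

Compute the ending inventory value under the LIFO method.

Ending inventory = $1,775.10

Jun 12, 282 sold [LIFO — newest first]: 282 @ $17.20 = $4,850.40
Jun 15, 633 sold [LIFO — newest first]: 367 @ $19.15 + 45 @ $17.20 + 221 @ $14.55 = $11,017.60
Total COGS = $4,850.40 + $11,017.60 = $15,868.00
Ending inventory: 122 @ $14.55 = $1,775.10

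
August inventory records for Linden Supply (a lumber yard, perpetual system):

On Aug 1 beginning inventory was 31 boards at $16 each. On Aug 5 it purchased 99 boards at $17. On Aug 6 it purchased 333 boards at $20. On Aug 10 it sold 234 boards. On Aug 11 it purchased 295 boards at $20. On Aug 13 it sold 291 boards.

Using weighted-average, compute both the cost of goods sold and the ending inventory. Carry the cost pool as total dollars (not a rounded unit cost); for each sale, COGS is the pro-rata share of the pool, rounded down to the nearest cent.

After Aug 1: 31 on hand, pool $496.00 (≈ $16.0000 each)
After Aug 5: 130 on hand, pool $2,179.00 (≈ $16.7615 each)
After Aug 6: 463 on hand, pool $8,839.00 (≈ $19.0907 each)
Aug 10, sell 234: 234/463 × $8,839.00 → $4,467.22
After Aug 11: 524 on hand, pool $10,271.78 (≈ $19.6026 each)
Aug 13, sell 291: 291/524 × $10,271.78 → $5,704.36
Total COGS = $4,467.22 + $5,704.36 = $10,171.58
Ending inventory (cost pool remaining) = $4,567.42
Check: goods available $14,739.00 = COGS $10,171.58 + ending $4,567.42

COGS = $10,171.58; ending inventory = $4,567.42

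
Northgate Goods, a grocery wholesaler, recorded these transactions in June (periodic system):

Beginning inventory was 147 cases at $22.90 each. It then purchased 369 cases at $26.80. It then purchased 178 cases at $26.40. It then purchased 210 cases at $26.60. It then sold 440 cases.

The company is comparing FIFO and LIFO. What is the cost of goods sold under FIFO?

COGS = $11,218.70

FIFO COGS: 147 @ $22.90 + 293 @ $26.80 = $11,218.70
LIFO COGS: 210 @ $26.60 + 178 @ $26.40 + 52 @ $26.80 = $11,678.80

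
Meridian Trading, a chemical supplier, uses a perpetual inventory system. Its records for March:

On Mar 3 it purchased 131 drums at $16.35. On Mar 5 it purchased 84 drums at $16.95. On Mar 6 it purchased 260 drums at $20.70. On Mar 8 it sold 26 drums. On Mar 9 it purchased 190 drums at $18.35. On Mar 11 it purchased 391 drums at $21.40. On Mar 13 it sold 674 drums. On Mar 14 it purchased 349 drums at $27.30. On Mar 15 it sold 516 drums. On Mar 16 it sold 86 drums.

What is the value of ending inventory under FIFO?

Mar 8, 26 sold [FIFO — oldest first]: 26 @ $16.35 = $425.10
Mar 13, 674 sold [FIFO — oldest first]: 105 @ $16.35 + 84 @ $16.95 + 260 @ $20.70 + 190 @ $18.35 + 35 @ $21.40 = $12,758.05
Mar 15, 516 sold [FIFO — oldest first]: 356 @ $21.40 + 160 @ $27.30 = $11,986.40
Mar 16, 86 sold [FIFO — oldest first]: 86 @ $27.30 = $2,347.80
Total COGS = $425.10 + $12,758.05 + $11,986.40 + $2,347.80 = $27,517.35
Ending inventory: 103 @ $27.30 = $2,811.90
Check: goods available $30,329.25 = COGS $27,517.35 + ending $2,811.90

Ending inventory = $2,811.90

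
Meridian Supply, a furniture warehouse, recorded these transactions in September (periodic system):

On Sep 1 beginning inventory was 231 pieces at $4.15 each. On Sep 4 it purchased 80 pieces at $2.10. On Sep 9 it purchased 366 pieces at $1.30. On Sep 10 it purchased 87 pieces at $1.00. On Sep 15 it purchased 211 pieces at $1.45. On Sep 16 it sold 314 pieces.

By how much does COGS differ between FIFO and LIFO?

$716.80

FIFO COGS: 231 @ $4.15 + 80 @ $2.10 + 3 @ $1.30 = $1,130.55
LIFO COGS: 211 @ $1.45 + 87 @ $1.00 + 16 @ $1.30 = $413.75
Difference = |$1,130.55 − $413.75| = $716.80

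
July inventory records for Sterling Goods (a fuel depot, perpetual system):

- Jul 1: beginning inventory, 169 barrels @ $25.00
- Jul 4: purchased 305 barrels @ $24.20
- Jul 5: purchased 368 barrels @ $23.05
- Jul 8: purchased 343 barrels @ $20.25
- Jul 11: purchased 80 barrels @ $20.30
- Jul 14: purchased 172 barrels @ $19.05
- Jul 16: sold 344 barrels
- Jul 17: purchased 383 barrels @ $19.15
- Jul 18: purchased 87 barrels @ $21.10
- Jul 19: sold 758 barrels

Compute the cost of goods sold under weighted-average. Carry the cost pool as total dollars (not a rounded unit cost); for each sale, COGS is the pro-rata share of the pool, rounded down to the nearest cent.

COGS = $23,871.76

After Jul 1: 169 on hand, pool $4,225.00 (≈ $25.0000 each)
After Jul 4: 474 on hand, pool $11,606.00 (≈ $24.4852 each)
After Jul 5: 842 on hand, pool $20,088.40 (≈ $23.8580 each)
After Jul 8: 1185 on hand, pool $27,034.15 (≈ $22.8136 each)
After Jul 11: 1265 on hand, pool $28,658.15 (≈ $22.6547 each)
After Jul 14: 1437 on hand, pool $31,934.75 (≈ $22.2232 each)
Jul 16, sell 344: 344/1437 × $31,934.75 → $7,644.78
After Jul 17: 1476 on hand, pool $31,624.42 (≈ $21.4258 each)
After Jul 18: 1563 on hand, pool $33,460.12 (≈ $21.4076 each)
Jul 19, sell 758: 758/1563 × $33,460.12 → $16,226.98
Total COGS = $7,644.78 + $16,226.98 = $23,871.76
Ending inventory (cost pool remaining) = $17,233.14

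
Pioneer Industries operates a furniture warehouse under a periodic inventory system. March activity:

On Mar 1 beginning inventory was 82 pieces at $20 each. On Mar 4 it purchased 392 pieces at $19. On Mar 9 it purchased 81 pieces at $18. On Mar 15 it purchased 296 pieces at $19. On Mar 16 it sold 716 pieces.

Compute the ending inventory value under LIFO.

Ending inventory = $2,647

Mar 16, 716 sold [LIFO — newest first]: 296 @ $19 + 81 @ $18 + 339 @ $19 = $13,523
Ending inventory: 82 @ $20 + 53 @ $19 = $2,647
Check: goods available $16,170 = COGS $13,523 + ending $2,647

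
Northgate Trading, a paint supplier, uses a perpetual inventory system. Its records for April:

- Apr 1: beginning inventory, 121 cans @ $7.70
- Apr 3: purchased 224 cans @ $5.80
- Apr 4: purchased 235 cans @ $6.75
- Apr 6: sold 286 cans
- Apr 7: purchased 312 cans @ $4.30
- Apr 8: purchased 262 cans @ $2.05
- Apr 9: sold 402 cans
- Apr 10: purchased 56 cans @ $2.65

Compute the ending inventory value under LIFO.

Apr 6, 286 sold [LIFO — newest first]: 235 @ $6.75 + 51 @ $5.80 = $1,882.05
Apr 9, 402 sold [LIFO — newest first]: 262 @ $2.05 + 140 @ $4.30 = $1,139.10
Total COGS = $1,882.05 + $1,139.10 = $3,021.15
Ending inventory: 121 @ $7.70 + 173 @ $5.80 + 172 @ $4.30 + 56 @ $2.65 = $2,823.10

Ending inventory = $2,823.10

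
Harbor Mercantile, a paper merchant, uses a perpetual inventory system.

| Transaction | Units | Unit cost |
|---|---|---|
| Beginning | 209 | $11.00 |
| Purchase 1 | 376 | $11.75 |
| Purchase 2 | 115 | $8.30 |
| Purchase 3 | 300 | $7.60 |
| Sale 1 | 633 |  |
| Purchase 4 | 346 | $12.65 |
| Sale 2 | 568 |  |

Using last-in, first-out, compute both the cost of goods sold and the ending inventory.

COGS = $12,733.40; ending inventory = $1,595.00

Sale 1 (633) [LIFO — newest first]: 300 @ $7.60 + 115 @ $8.30 + 218 @ $11.75 = $5,796.00
Sale 2 (568) [LIFO — newest first]: 346 @ $12.65 + 158 @ $11.75 + 64 @ $11.00 = $6,937.40
Total COGS = $5,796.00 + $6,937.40 = $12,733.40
Ending inventory: 145 @ $11.00 = $1,595.00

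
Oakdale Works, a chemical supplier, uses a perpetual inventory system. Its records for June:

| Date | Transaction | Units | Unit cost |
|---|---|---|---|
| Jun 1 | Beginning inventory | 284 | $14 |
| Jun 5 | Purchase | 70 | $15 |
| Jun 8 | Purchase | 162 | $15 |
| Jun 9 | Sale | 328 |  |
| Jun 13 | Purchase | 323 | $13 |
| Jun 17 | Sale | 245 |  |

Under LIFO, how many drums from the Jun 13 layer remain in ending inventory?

78

Jun 9, 328 sold [LIFO — newest first]: 162 @ $15 + 70 @ $15 + 96 @ $14 = $4,824
Jun 17, 245 sold [LIFO — newest first]: 245 @ $13 = $3,185
Total COGS = $4,824 + $3,185 = $8,009
Ending inventory: 188 @ $14 + 78 @ $13 = $3,646
Check: goods available $11,655 = COGS $8,009 + ending $3,646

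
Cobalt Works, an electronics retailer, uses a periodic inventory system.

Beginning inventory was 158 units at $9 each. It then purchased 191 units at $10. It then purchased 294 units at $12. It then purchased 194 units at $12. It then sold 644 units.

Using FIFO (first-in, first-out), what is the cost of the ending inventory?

Sale 1 (644) [FIFO — oldest first]: 158 @ $9 + 191 @ $10 + 294 @ $12 + 1 @ $12 = $6,872
Ending inventory: 193 @ $12 = $2,316

Ending inventory = $2,316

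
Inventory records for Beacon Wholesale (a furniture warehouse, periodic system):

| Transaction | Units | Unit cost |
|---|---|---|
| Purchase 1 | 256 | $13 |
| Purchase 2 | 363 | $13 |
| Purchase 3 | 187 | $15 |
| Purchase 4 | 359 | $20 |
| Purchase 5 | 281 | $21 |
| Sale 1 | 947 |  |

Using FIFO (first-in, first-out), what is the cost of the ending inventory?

Sale 1 (947) [FIFO — oldest first]: 256 @ $13 + 363 @ $13 + 187 @ $15 + 141 @ $20 = $13,672
Ending inventory: 218 @ $20 + 281 @ $21 = $10,261

Ending inventory = $10,261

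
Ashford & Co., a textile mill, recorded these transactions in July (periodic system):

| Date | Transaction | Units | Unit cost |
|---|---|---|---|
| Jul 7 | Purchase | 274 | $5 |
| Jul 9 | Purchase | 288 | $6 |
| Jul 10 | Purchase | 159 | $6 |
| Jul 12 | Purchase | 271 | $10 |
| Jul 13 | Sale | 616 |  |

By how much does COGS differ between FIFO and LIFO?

$1,358

FIFO COGS: 274 @ $5 + 288 @ $6 + 54 @ $6 = $3,422
LIFO COGS: 271 @ $10 + 159 @ $6 + 186 @ $6 = $4,780
Difference = |$3,422 − $4,780| = $1,358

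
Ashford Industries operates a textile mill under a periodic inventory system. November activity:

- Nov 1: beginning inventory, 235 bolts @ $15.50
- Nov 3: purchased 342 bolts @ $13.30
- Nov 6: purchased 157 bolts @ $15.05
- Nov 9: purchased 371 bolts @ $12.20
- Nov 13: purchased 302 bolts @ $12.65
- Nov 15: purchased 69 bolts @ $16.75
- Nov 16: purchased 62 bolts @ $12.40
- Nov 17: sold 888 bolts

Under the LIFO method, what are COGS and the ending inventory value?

COGS = $11,535.25; ending inventory = $9,289.75

Nov 17, 888 sold [LIFO — newest first]: 62 @ $12.40 + 69 @ $16.75 + 302 @ $12.65 + 371 @ $12.20 + 84 @ $15.05 = $11,535.25
Ending inventory: 235 @ $15.50 + 342 @ $13.30 + 73 @ $15.05 = $9,289.75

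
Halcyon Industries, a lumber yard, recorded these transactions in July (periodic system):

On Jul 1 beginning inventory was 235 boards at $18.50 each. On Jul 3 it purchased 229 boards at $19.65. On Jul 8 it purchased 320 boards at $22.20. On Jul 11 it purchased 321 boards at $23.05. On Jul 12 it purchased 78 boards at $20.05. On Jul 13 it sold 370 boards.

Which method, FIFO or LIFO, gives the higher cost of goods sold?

LIFO

FIFO COGS: 235 @ $18.50 + 135 @ $19.65 = $7,000.25
LIFO COGS: 78 @ $20.05 + 292 @ $23.05 = $8,294.50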